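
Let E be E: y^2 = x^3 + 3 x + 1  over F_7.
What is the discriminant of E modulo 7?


4 a^3 + 27 b^2 = 4*3^3 + 27*1^2 = 108 + 27 = 135
Delta = -16 * (135) = -2160
Delta mod 7 = 3

Delta = 3 (mod 7)


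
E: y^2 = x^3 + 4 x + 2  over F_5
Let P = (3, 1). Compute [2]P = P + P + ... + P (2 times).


k = 2 = 10_2 (binary, LSB first: 01)
Double-and-add from P = (3, 1):
  bit 0 = 0: acc unchanged = O
  bit 1 = 1: acc = O + (3, 4) = (3, 4)

2P = (3, 4)


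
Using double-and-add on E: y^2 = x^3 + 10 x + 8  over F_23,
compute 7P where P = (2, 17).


k = 7 = 111_2 (binary, LSB first: 111)
Double-and-add from P = (2, 17):
  bit 0 = 1: acc = O + (2, 17) = (2, 17)
  bit 1 = 1: acc = (2, 17) + (0, 10) = (16, 3)
  bit 2 = 1: acc = (16, 3) + (6, 10) = (10, 2)

7P = (10, 2)


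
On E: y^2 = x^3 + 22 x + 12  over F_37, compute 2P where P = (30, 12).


Doubling: s = (3 x1^2 + a) / (2 y1)
s = (3*30^2 + 22) / (2*12) mod 37 = 24
x3 = s^2 - 2 x1 mod 37 = 24^2 - 2*30 = 35
y3 = s (x1 - x3) - y1 mod 37 = 24 * (30 - 35) - 12 = 16

2P = (35, 16)


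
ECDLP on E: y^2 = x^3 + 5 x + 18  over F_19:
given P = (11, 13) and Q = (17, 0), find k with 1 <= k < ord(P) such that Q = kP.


Enumerate multiples of P until we hit Q = (17, 0):
  1P = (11, 13)
  2P = (17, 0)
Match found at i = 2.

k = 2


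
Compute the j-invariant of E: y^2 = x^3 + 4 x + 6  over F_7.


Delta = -16(4 a^3 + 27 b^2) mod 7 = 1
-1728 * (4 a)^3 = -1728 * (4*4)^3 mod 7 = 1
j = 1 * 1^(-1) mod 7 = 1

j = 1 (mod 7)


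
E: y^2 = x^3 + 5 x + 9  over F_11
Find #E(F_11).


For each x in F_11, count y with y^2 = x^3 + 5 x + 9 mod 11:
  x = 0: RHS = 9, y in [3, 8]  -> 2 point(s)
  x = 1: RHS = 4, y in [2, 9]  -> 2 point(s)
  x = 2: RHS = 5, y in [4, 7]  -> 2 point(s)
  x = 4: RHS = 5, y in [4, 7]  -> 2 point(s)
  x = 5: RHS = 5, y in [4, 7]  -> 2 point(s)
  x = 8: RHS = 0, y in [0]  -> 1 point(s)
  x = 10: RHS = 3, y in [5, 6]  -> 2 point(s)
Affine points: 13. Add the point at infinity: total = 14.

#E(F_11) = 14


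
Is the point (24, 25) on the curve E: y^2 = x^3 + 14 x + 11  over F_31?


Check whether y^2 = x^3 + 14 x + 11 (mod 31) for (x, y) = (24, 25).
LHS: y^2 = 25^2 mod 31 = 5
RHS: x^3 + 14 x + 11 = 24^3 + 14*24 + 11 mod 31 = 4
LHS != RHS

No, not on the curve


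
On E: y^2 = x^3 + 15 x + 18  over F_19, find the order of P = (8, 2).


Compute successive multiples of P until we hit O:
  1P = (8, 2)
  2P = (8, 17)
  3P = O

ord(P) = 3


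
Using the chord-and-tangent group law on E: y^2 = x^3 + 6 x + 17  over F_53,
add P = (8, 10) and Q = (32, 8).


P != Q, so use the chord formula.
s = (y2 - y1) / (x2 - x1) = (51) / (24) mod 53 = 22
x3 = s^2 - x1 - x2 mod 53 = 22^2 - 8 - 32 = 20
y3 = s (x1 - x3) - y1 mod 53 = 22 * (8 - 20) - 10 = 44

P + Q = (20, 44)


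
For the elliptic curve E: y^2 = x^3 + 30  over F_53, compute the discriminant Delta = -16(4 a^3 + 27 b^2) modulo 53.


4 a^3 + 27 b^2 = 4*0^3 + 27*30^2 = 0 + 24300 = 24300
Delta = -16 * (24300) = -388800
Delta mod 53 = 8

Delta = 8 (mod 53)


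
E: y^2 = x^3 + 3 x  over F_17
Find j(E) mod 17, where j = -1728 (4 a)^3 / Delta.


Delta = -16(4 a^3 + 27 b^2) mod 17 = 6
-1728 * (4 a)^3 = -1728 * (4*3)^3 mod 17 = 15
j = 15 * 6^(-1) mod 17 = 11

j = 11 (mod 17)


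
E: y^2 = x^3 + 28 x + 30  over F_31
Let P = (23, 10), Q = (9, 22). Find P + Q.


P != Q, so use the chord formula.
s = (y2 - y1) / (x2 - x1) = (12) / (17) mod 31 = 8
x3 = s^2 - x1 - x2 mod 31 = 8^2 - 23 - 9 = 1
y3 = s (x1 - x3) - y1 mod 31 = 8 * (23 - 1) - 10 = 11

P + Q = (1, 11)


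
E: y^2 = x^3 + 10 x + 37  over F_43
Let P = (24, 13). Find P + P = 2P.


Doubling: s = (3 x1^2 + a) / (2 y1)
s = (3*24^2 + 10) / (2*13) mod 43 = 4
x3 = s^2 - 2 x1 mod 43 = 4^2 - 2*24 = 11
y3 = s (x1 - x3) - y1 mod 43 = 4 * (24 - 11) - 13 = 39

2P = (11, 39)


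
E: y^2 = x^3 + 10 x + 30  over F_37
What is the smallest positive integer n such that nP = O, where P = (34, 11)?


Compute successive multiples of P until we hit O:
  1P = (34, 11)
  2P = (6, 26)
  3P = (8, 20)
  4P = (29, 20)
  5P = (32, 15)
  6P = (12, 19)
  7P = (0, 17)
  8P = (7, 6)
  ... (continuing to 22P)
  22P = O

ord(P) = 22


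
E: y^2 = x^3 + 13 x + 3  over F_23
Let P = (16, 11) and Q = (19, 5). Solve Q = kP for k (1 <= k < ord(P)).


Enumerate multiples of P until we hit Q = (19, 5):
  1P = (16, 11)
  2P = (15, 13)
  3P = (19, 18)
  4P = (19, 5)
Match found at i = 4.

k = 4


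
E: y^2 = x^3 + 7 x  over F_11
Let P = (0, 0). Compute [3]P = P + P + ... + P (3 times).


k = 3 = 11_2 (binary, LSB first: 11)
Double-and-add from P = (0, 0):
  bit 0 = 1: acc = O + (0, 0) = (0, 0)
  bit 1 = 1: acc = (0, 0) + O = (0, 0)

3P = (0, 0)


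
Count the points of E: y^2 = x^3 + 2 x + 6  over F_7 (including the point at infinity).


For each x in F_7, count y with y^2 = x^3 + 2 x + 6 mod 7:
  x = 1: RHS = 2, y in [3, 4]  -> 2 point(s)
  x = 2: RHS = 4, y in [2, 5]  -> 2 point(s)
  x = 3: RHS = 4, y in [2, 5]  -> 2 point(s)
  x = 4: RHS = 1, y in [1, 6]  -> 2 point(s)
  x = 5: RHS = 1, y in [1, 6]  -> 2 point(s)
Affine points: 10. Add the point at infinity: total = 11.

#E(F_7) = 11


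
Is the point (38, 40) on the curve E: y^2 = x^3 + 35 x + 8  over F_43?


Check whether y^2 = x^3 + 35 x + 8 (mod 43) for (x, y) = (38, 40).
LHS: y^2 = 40^2 mod 43 = 9
RHS: x^3 + 35 x + 8 = 38^3 + 35*38 + 8 mod 43 = 9
LHS = RHS

Yes, on the curve


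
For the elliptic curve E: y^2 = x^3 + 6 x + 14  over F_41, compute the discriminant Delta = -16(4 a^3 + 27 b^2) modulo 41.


4 a^3 + 27 b^2 = 4*6^3 + 27*14^2 = 864 + 5292 = 6156
Delta = -16 * (6156) = -98496
Delta mod 41 = 27

Delta = 27 (mod 41)


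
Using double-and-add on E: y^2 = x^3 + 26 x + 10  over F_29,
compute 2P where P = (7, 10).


k = 2 = 10_2 (binary, LSB first: 01)
Double-and-add from P = (7, 10):
  bit 0 = 0: acc unchanged = O
  bit 1 = 1: acc = O + (10, 9) = (10, 9)

2P = (10, 9)


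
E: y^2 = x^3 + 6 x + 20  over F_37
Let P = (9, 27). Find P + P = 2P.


Doubling: s = (3 x1^2 + a) / (2 y1)
s = (3*9^2 + 6) / (2*27) mod 37 = 19
x3 = s^2 - 2 x1 mod 37 = 19^2 - 2*9 = 10
y3 = s (x1 - x3) - y1 mod 37 = 19 * (9 - 10) - 27 = 28

2P = (10, 28)


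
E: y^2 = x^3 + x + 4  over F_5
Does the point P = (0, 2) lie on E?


Check whether y^2 = x^3 + 1 x + 4 (mod 5) for (x, y) = (0, 2).
LHS: y^2 = 2^2 mod 5 = 4
RHS: x^3 + 1 x + 4 = 0^3 + 1*0 + 4 mod 5 = 4
LHS = RHS

Yes, on the curve


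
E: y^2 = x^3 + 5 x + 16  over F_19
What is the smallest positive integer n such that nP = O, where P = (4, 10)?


Compute successive multiples of P until we hit O:
  1P = (4, 10)
  2P = (8, 6)
  3P = (8, 13)
  4P = (4, 9)
  5P = O

ord(P) = 5


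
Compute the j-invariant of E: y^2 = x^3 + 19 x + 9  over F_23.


Delta = -16(4 a^3 + 27 b^2) mod 23 = 16
-1728 * (4 a)^3 = -1728 * (4*19)^3 mod 23 = 6
j = 6 * 16^(-1) mod 23 = 9

j = 9 (mod 23)


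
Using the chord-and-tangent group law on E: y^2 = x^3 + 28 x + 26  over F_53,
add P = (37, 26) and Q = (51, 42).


P != Q, so use the chord formula.
s = (y2 - y1) / (x2 - x1) = (16) / (14) mod 53 = 39
x3 = s^2 - x1 - x2 mod 53 = 39^2 - 37 - 51 = 2
y3 = s (x1 - x3) - y1 mod 53 = 39 * (37 - 2) - 26 = 14

P + Q = (2, 14)


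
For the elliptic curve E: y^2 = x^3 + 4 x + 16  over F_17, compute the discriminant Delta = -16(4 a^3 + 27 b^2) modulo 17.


4 a^3 + 27 b^2 = 4*4^3 + 27*16^2 = 256 + 6912 = 7168
Delta = -16 * (7168) = -114688
Delta mod 17 = 11

Delta = 11 (mod 17)


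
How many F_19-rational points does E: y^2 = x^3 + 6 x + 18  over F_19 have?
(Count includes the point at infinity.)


For each x in F_19, count y with y^2 = x^3 + 6 x + 18 mod 19:
  x = 1: RHS = 6, y in [5, 14]  -> 2 point(s)
  x = 2: RHS = 0, y in [0]  -> 1 point(s)
  x = 3: RHS = 6, y in [5, 14]  -> 2 point(s)
  x = 4: RHS = 11, y in [7, 12]  -> 2 point(s)
  x = 6: RHS = 4, y in [2, 17]  -> 2 point(s)
  x = 7: RHS = 4, y in [2, 17]  -> 2 point(s)
  x = 11: RHS = 9, y in [3, 16]  -> 2 point(s)
  x = 15: RHS = 6, y in [5, 14]  -> 2 point(s)
  x = 16: RHS = 11, y in [7, 12]  -> 2 point(s)
  x = 17: RHS = 17, y in [6, 13]  -> 2 point(s)
  x = 18: RHS = 11, y in [7, 12]  -> 2 point(s)
Affine points: 21. Add the point at infinity: total = 22.

#E(F_19) = 22


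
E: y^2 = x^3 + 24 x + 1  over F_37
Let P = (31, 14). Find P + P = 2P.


Doubling: s = (3 x1^2 + a) / (2 y1)
s = (3*31^2 + 24) / (2*14) mod 37 = 10
x3 = s^2 - 2 x1 mod 37 = 10^2 - 2*31 = 1
y3 = s (x1 - x3) - y1 mod 37 = 10 * (31 - 1) - 14 = 27

2P = (1, 27)


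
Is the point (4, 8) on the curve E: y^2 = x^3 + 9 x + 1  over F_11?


Check whether y^2 = x^3 + 9 x + 1 (mod 11) for (x, y) = (4, 8).
LHS: y^2 = 8^2 mod 11 = 9
RHS: x^3 + 9 x + 1 = 4^3 + 9*4 + 1 mod 11 = 2
LHS != RHS

No, not on the curve


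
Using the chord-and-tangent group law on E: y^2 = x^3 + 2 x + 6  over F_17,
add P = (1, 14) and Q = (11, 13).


P != Q, so use the chord formula.
s = (y2 - y1) / (x2 - x1) = (16) / (10) mod 17 = 5
x3 = s^2 - x1 - x2 mod 17 = 5^2 - 1 - 11 = 13
y3 = s (x1 - x3) - y1 mod 17 = 5 * (1 - 13) - 14 = 11

P + Q = (13, 11)


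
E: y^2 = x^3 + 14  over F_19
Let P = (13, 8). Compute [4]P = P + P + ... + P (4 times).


k = 4 = 100_2 (binary, LSB first: 001)
Double-and-add from P = (13, 8):
  bit 0 = 0: acc unchanged = O
  bit 1 = 0: acc unchanged = O
  bit 2 = 1: acc = O + (15, 11) = (15, 11)

4P = (15, 11)


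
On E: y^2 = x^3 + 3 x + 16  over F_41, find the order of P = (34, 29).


Compute successive multiples of P until we hit O:
  1P = (34, 29)
  2P = (30, 28)
  3P = (36, 32)
  4P = (4, 16)
  5P = (21, 19)
  6P = (6, 2)
  7P = (32, 11)
  8P = (15, 19)
  ... (continuing to 37P)
  37P = O

ord(P) = 37


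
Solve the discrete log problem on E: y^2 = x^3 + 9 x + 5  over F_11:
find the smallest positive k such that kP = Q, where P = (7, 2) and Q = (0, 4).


Enumerate multiples of P until we hit Q = (0, 4):
  1P = (7, 2)
  2P = (0, 7)
  3P = (9, 1)
  4P = (9, 10)
  5P = (0, 4)
Match found at i = 5.

k = 5


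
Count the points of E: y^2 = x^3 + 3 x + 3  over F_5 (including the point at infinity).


For each x in F_5, count y with y^2 = x^3 + 3 x + 3 mod 5:
  x = 3: RHS = 4, y in [2, 3]  -> 2 point(s)
  x = 4: RHS = 4, y in [2, 3]  -> 2 point(s)
Affine points: 4. Add the point at infinity: total = 5.

#E(F_5) = 5


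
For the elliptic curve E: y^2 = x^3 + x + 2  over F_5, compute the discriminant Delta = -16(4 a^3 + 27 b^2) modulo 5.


4 a^3 + 27 b^2 = 4*1^3 + 27*2^2 = 4 + 108 = 112
Delta = -16 * (112) = -1792
Delta mod 5 = 3

Delta = 3 (mod 5)


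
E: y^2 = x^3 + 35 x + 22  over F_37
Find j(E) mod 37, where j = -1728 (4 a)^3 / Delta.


Delta = -16(4 a^3 + 27 b^2) mod 37 = 30
-1728 * (4 a)^3 = -1728 * (4*35)^3 mod 37 = 29
j = 29 * 30^(-1) mod 37 = 17

j = 17 (mod 37)


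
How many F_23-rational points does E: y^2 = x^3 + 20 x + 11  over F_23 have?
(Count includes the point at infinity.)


For each x in F_23, count y with y^2 = x^3 + 20 x + 11 mod 23:
  x = 1: RHS = 9, y in [3, 20]  -> 2 point(s)
  x = 2: RHS = 13, y in [6, 17]  -> 2 point(s)
  x = 3: RHS = 6, y in [11, 12]  -> 2 point(s)
  x = 5: RHS = 6, y in [11, 12]  -> 2 point(s)
  x = 6: RHS = 2, y in [5, 18]  -> 2 point(s)
  x = 8: RHS = 16, y in [4, 19]  -> 2 point(s)
  x = 9: RHS = 0, y in [0]  -> 1 point(s)
  x = 12: RHS = 1, y in [1, 22]  -> 2 point(s)
  x = 15: RHS = 6, y in [11, 12]  -> 2 point(s)
  x = 18: RHS = 16, y in [4, 19]  -> 2 point(s)
  x = 20: RHS = 16, y in [4, 19]  -> 2 point(s)
  x = 21: RHS = 9, y in [3, 20]  -> 2 point(s)
  x = 22: RHS = 13, y in [6, 17]  -> 2 point(s)
Affine points: 25. Add the point at infinity: total = 26.

#E(F_23) = 26


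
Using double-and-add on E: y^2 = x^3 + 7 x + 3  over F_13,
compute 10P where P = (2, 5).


k = 10 = 1010_2 (binary, LSB first: 0101)
Double-and-add from P = (2, 5):
  bit 0 = 0: acc unchanged = O
  bit 1 = 1: acc = O + (0, 4) = (0, 4)
  bit 2 = 0: acc unchanged = (0, 4)
  bit 3 = 1: acc = (0, 4) + (4, 11) = (8, 8)

10P = (8, 8)


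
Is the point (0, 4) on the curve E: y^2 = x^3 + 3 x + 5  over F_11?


Check whether y^2 = x^3 + 3 x + 5 (mod 11) for (x, y) = (0, 4).
LHS: y^2 = 4^2 mod 11 = 5
RHS: x^3 + 3 x + 5 = 0^3 + 3*0 + 5 mod 11 = 5
LHS = RHS

Yes, on the curve


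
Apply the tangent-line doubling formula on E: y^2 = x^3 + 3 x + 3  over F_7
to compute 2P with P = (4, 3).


Doubling: s = (3 x1^2 + a) / (2 y1)
s = (3*4^2 + 3) / (2*3) mod 7 = 5
x3 = s^2 - 2 x1 mod 7 = 5^2 - 2*4 = 3
y3 = s (x1 - x3) - y1 mod 7 = 5 * (4 - 3) - 3 = 2

2P = (3, 2)


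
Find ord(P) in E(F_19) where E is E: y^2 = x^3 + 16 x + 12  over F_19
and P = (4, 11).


Compute successive multiples of P until we hit O:
  1P = (4, 11)
  2P = (8, 5)
  3P = (14, 4)
  4P = (7, 12)
  5P = (6, 1)
  6P = (15, 6)
  7P = (9, 12)
  8P = (3, 12)
  ... (continuing to 19P)
  19P = O

ord(P) = 19


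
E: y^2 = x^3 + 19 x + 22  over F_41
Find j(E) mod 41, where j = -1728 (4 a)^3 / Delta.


Delta = -16(4 a^3 + 27 b^2) mod 41 = 23
-1728 * (4 a)^3 = -1728 * (4*19)^3 mod 41 = 25
j = 25 * 23^(-1) mod 41 = 10

j = 10 (mod 41)


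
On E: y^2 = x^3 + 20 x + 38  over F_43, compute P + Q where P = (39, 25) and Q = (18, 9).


P != Q, so use the chord formula.
s = (y2 - y1) / (x2 - x1) = (27) / (22) mod 43 = 11
x3 = s^2 - x1 - x2 mod 43 = 11^2 - 39 - 18 = 21
y3 = s (x1 - x3) - y1 mod 43 = 11 * (39 - 21) - 25 = 1

P + Q = (21, 1)


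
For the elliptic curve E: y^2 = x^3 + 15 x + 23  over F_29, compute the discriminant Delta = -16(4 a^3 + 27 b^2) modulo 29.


4 a^3 + 27 b^2 = 4*15^3 + 27*23^2 = 13500 + 14283 = 27783
Delta = -16 * (27783) = -444528
Delta mod 29 = 13

Delta = 13 (mod 29)


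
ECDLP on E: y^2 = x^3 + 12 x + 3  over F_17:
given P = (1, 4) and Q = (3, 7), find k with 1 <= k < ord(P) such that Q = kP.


Enumerate multiples of P until we hit Q = (3, 7):
  1P = (1, 4)
  2P = (14, 12)
  3P = (6, 6)
  4P = (2, 16)
  5P = (5, 16)
  6P = (3, 7)
Match found at i = 6.

k = 6


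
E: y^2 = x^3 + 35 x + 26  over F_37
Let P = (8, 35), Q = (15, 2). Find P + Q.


P != Q, so use the chord formula.
s = (y2 - y1) / (x2 - x1) = (4) / (7) mod 37 = 27
x3 = s^2 - x1 - x2 mod 37 = 27^2 - 8 - 15 = 3
y3 = s (x1 - x3) - y1 mod 37 = 27 * (8 - 3) - 35 = 26

P + Q = (3, 26)


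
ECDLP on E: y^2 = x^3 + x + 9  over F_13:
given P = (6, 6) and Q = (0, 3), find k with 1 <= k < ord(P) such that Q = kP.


Enumerate multiples of P until we hit Q = (0, 3):
  1P = (6, 6)
  2P = (0, 3)
Match found at i = 2.

k = 2


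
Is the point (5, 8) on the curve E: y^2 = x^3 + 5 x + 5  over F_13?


Check whether y^2 = x^3 + 5 x + 5 (mod 13) for (x, y) = (5, 8).
LHS: y^2 = 8^2 mod 13 = 12
RHS: x^3 + 5 x + 5 = 5^3 + 5*5 + 5 mod 13 = 12
LHS = RHS

Yes, on the curve


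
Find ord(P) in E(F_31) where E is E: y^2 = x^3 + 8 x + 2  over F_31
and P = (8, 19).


Compute successive multiples of P until we hit O:
  1P = (8, 19)
  2P = (19, 21)
  3P = (13, 28)
  4P = (12, 11)
  5P = (15, 26)
  6P = (9, 11)
  7P = (16, 14)
  8P = (4, 25)
  ... (continuing to 31P)
  31P = O

ord(P) = 31


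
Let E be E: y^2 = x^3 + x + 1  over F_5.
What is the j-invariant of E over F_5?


Delta = -16(4 a^3 + 27 b^2) mod 5 = 4
-1728 * (4 a)^3 = -1728 * (4*1)^3 mod 5 = 3
j = 3 * 4^(-1) mod 5 = 2

j = 2 (mod 5)


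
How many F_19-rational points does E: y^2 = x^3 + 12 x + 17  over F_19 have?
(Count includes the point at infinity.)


For each x in F_19, count y with y^2 = x^3 + 12 x + 17 mod 19:
  x = 0: RHS = 17, y in [6, 13]  -> 2 point(s)
  x = 1: RHS = 11, y in [7, 12]  -> 2 point(s)
  x = 2: RHS = 11, y in [7, 12]  -> 2 point(s)
  x = 3: RHS = 4, y in [2, 17]  -> 2 point(s)
  x = 6: RHS = 1, y in [1, 18]  -> 2 point(s)
  x = 7: RHS = 7, y in [8, 11]  -> 2 point(s)
  x = 8: RHS = 17, y in [6, 13]  -> 2 point(s)
  x = 10: RHS = 16, y in [4, 15]  -> 2 point(s)
  x = 11: RHS = 17, y in [6, 13]  -> 2 point(s)
  x = 15: RHS = 0, y in [0]  -> 1 point(s)
  x = 16: RHS = 11, y in [7, 12]  -> 2 point(s)
  x = 17: RHS = 4, y in [2, 17]  -> 2 point(s)
  x = 18: RHS = 4, y in [2, 17]  -> 2 point(s)
Affine points: 25. Add the point at infinity: total = 26.

#E(F_19) = 26


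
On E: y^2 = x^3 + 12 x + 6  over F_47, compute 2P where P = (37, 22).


Doubling: s = (3 x1^2 + a) / (2 y1)
s = (3*37^2 + 12) / (2*22) mod 47 = 37
x3 = s^2 - 2 x1 mod 47 = 37^2 - 2*37 = 26
y3 = s (x1 - x3) - y1 mod 47 = 37 * (37 - 26) - 22 = 9

2P = (26, 9)


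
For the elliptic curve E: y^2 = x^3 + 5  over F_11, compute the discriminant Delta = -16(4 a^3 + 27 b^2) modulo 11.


4 a^3 + 27 b^2 = 4*0^3 + 27*5^2 = 0 + 675 = 675
Delta = -16 * (675) = -10800
Delta mod 11 = 2

Delta = 2 (mod 11)


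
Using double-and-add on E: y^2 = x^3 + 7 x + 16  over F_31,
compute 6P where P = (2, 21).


k = 6 = 110_2 (binary, LSB first: 011)
Double-and-add from P = (2, 21):
  bit 0 = 0: acc unchanged = O
  bit 1 = 1: acc = O + (10, 30) = (10, 30)
  bit 2 = 1: acc = (10, 30) + (21, 0) = (10, 1)

6P = (10, 1)


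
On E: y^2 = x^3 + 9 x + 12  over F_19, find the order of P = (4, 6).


Compute successive multiples of P until we hit O:
  1P = (4, 6)
  2P = (11, 13)
  3P = (5, 12)
  4P = (8, 8)
  5P = (12, 9)
  6P = (7, 0)
  7P = (12, 10)
  8P = (8, 11)
  ... (continuing to 12P)
  12P = O

ord(P) = 12


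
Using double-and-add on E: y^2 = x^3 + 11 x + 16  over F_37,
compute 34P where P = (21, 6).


k = 34 = 100010_2 (binary, LSB first: 010001)
Double-and-add from P = (21, 6):
  bit 0 = 0: acc unchanged = O
  bit 1 = 1: acc = O + (31, 17) = (31, 17)
  bit 2 = 0: acc unchanged = (31, 17)
  bit 3 = 0: acc unchanged = (31, 17)
  bit 4 = 0: acc unchanged = (31, 17)
  bit 5 = 1: acc = (31, 17) + (24, 28) = (26, 28)

34P = (26, 28)


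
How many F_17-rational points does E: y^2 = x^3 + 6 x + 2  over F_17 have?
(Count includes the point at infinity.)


For each x in F_17, count y with y^2 = x^3 + 6 x + 2 mod 17:
  x = 0: RHS = 2, y in [6, 11]  -> 2 point(s)
  x = 1: RHS = 9, y in [3, 14]  -> 2 point(s)
  x = 3: RHS = 13, y in [8, 9]  -> 2 point(s)
  x = 5: RHS = 4, y in [2, 15]  -> 2 point(s)
  x = 6: RHS = 16, y in [4, 13]  -> 2 point(s)
  x = 7: RHS = 13, y in [8, 9]  -> 2 point(s)
  x = 8: RHS = 1, y in [1, 16]  -> 2 point(s)
  x = 10: RHS = 8, y in [5, 12]  -> 2 point(s)
  x = 12: RHS = 0, y in [0]  -> 1 point(s)
  x = 13: RHS = 16, y in [4, 13]  -> 2 point(s)
  x = 14: RHS = 8, y in [5, 12]  -> 2 point(s)
  x = 15: RHS = 16, y in [4, 13]  -> 2 point(s)
Affine points: 23. Add the point at infinity: total = 24.

#E(F_17) = 24


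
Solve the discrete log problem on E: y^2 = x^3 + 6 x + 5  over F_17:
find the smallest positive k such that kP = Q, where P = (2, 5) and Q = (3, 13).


Enumerate multiples of P until we hit Q = (3, 13):
  1P = (2, 5)
  2P = (4, 5)
  3P = (11, 12)
  4P = (13, 11)
  5P = (3, 13)
Match found at i = 5.

k = 5


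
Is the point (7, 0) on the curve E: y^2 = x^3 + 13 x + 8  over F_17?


Check whether y^2 = x^3 + 13 x + 8 (mod 17) for (x, y) = (7, 0).
LHS: y^2 = 0^2 mod 17 = 0
RHS: x^3 + 13 x + 8 = 7^3 + 13*7 + 8 mod 17 = 0
LHS = RHS

Yes, on the curve


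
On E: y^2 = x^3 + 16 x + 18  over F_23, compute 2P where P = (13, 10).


Doubling: s = (3 x1^2 + a) / (2 y1)
s = (3*13^2 + 16) / (2*10) mod 23 = 2
x3 = s^2 - 2 x1 mod 23 = 2^2 - 2*13 = 1
y3 = s (x1 - x3) - y1 mod 23 = 2 * (13 - 1) - 10 = 14

2P = (1, 14)


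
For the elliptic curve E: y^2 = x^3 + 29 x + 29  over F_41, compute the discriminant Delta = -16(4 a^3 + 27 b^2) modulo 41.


4 a^3 + 27 b^2 = 4*29^3 + 27*29^2 = 97556 + 22707 = 120263
Delta = -16 * (120263) = -1924208
Delta mod 41 = 4

Delta = 4 (mod 41)


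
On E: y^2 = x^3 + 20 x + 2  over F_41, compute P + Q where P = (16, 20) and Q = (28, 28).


P != Q, so use the chord formula.
s = (y2 - y1) / (x2 - x1) = (8) / (12) mod 41 = 28
x3 = s^2 - x1 - x2 mod 41 = 28^2 - 16 - 28 = 2
y3 = s (x1 - x3) - y1 mod 41 = 28 * (16 - 2) - 20 = 3

P + Q = (2, 3)


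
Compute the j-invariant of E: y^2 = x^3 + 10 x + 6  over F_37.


Delta = -16(4 a^3 + 27 b^2) mod 37 = 35
-1728 * (4 a)^3 = -1728 * (4*10)^3 mod 37 = 1
j = 1 * 35^(-1) mod 37 = 18

j = 18 (mod 37)


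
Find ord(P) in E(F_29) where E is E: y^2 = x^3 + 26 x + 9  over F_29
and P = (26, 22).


Compute successive multiples of P until we hit O:
  1P = (26, 22)
  2P = (19, 24)
  3P = (19, 5)
  4P = (26, 7)
  5P = O

ord(P) = 5


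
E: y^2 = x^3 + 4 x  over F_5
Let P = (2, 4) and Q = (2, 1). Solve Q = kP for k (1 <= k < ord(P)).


Enumerate multiples of P until we hit Q = (2, 1):
  1P = (2, 4)
  2P = (0, 0)
  3P = (2, 1)
Match found at i = 3.

k = 3


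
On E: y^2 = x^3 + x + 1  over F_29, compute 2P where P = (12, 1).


Doubling: s = (3 x1^2 + a) / (2 y1)
s = (3*12^2 + 1) / (2*1) mod 29 = 28
x3 = s^2 - 2 x1 mod 29 = 28^2 - 2*12 = 6
y3 = s (x1 - x3) - y1 mod 29 = 28 * (12 - 6) - 1 = 22

2P = (6, 22)


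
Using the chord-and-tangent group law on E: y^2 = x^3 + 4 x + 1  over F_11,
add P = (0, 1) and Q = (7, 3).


P != Q, so use the chord formula.
s = (y2 - y1) / (x2 - x1) = (2) / (7) mod 11 = 5
x3 = s^2 - x1 - x2 mod 11 = 5^2 - 0 - 7 = 7
y3 = s (x1 - x3) - y1 mod 11 = 5 * (0 - 7) - 1 = 8

P + Q = (7, 8)


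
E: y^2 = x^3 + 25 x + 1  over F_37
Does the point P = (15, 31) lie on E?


Check whether y^2 = x^3 + 25 x + 1 (mod 37) for (x, y) = (15, 31).
LHS: y^2 = 31^2 mod 37 = 36
RHS: x^3 + 25 x + 1 = 15^3 + 25*15 + 1 mod 37 = 14
LHS != RHS

No, not on the curve


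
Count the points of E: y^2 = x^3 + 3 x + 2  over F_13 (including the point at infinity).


For each x in F_13, count y with y^2 = x^3 + 3 x + 2 mod 13:
  x = 2: RHS = 3, y in [4, 9]  -> 2 point(s)
  x = 3: RHS = 12, y in [5, 8]  -> 2 point(s)
  x = 4: RHS = 0, y in [0]  -> 1 point(s)
  x = 5: RHS = 12, y in [5, 8]  -> 2 point(s)
  x = 9: RHS = 4, y in [2, 11]  -> 2 point(s)
  x = 11: RHS = 1, y in [1, 12]  -> 2 point(s)
Affine points: 11. Add the point at infinity: total = 12.

#E(F_13) = 12


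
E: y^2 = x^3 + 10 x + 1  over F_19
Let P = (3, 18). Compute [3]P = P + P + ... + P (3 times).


k = 3 = 11_2 (binary, LSB first: 11)
Double-and-add from P = (3, 18):
  bit 0 = 1: acc = O + (3, 18) = (3, 18)
  bit 1 = 1: acc = (3, 18) + (18, 3) = (18, 16)

3P = (18, 16)


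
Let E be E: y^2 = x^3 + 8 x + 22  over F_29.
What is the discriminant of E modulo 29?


4 a^3 + 27 b^2 = 4*8^3 + 27*22^2 = 2048 + 13068 = 15116
Delta = -16 * (15116) = -241856
Delta mod 29 = 4

Delta = 4 (mod 29)


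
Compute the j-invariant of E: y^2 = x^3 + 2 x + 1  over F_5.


Delta = -16(4 a^3 + 27 b^2) mod 5 = 1
-1728 * (4 a)^3 = -1728 * (4*2)^3 mod 5 = 4
j = 4 * 1^(-1) mod 5 = 4

j = 4 (mod 5)


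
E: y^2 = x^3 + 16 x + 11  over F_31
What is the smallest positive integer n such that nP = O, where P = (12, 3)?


Compute successive multiples of P until we hit O:
  1P = (12, 3)
  2P = (9, 4)
  3P = (17, 9)
  4P = (27, 10)
  5P = (2, 12)
  6P = (2, 19)
  7P = (27, 21)
  8P = (17, 22)
  ... (continuing to 11P)
  11P = O

ord(P) = 11


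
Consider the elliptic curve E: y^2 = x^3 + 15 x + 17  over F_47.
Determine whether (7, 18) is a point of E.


Check whether y^2 = x^3 + 15 x + 17 (mod 47) for (x, y) = (7, 18).
LHS: y^2 = 18^2 mod 47 = 42
RHS: x^3 + 15 x + 17 = 7^3 + 15*7 + 17 mod 47 = 42
LHS = RHS

Yes, on the curve


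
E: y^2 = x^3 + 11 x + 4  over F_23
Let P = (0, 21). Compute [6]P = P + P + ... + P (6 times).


k = 6 = 110_2 (binary, LSB first: 011)
Double-and-add from P = (0, 21):
  bit 0 = 0: acc unchanged = O
  bit 1 = 1: acc = O + (9, 21) = (9, 21)
  bit 2 = 1: acc = (9, 21) + (18, 10) = (8, 11)

6P = (8, 11)


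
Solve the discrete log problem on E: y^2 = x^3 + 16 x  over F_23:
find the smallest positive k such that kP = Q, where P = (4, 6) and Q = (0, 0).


Enumerate multiples of P until we hit Q = (0, 0):
  1P = (4, 6)
  2P = (0, 0)
Match found at i = 2.

k = 2


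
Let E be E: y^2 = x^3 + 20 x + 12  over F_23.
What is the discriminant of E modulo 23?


4 a^3 + 27 b^2 = 4*20^3 + 27*12^2 = 32000 + 3888 = 35888
Delta = -16 * (35888) = -574208
Delta mod 23 = 10

Delta = 10 (mod 23)


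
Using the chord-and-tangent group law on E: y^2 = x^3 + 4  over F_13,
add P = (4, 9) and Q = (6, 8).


P != Q, so use the chord formula.
s = (y2 - y1) / (x2 - x1) = (12) / (2) mod 13 = 6
x3 = s^2 - x1 - x2 mod 13 = 6^2 - 4 - 6 = 0
y3 = s (x1 - x3) - y1 mod 13 = 6 * (4 - 0) - 9 = 2

P + Q = (0, 2)


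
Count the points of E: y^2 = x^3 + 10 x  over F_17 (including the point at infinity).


For each x in F_17, count y with y^2 = x^3 + 10 x + 0 mod 17:
  x = 0: RHS = 0, y in [0]  -> 1 point(s)
  x = 4: RHS = 2, y in [6, 11]  -> 2 point(s)
  x = 6: RHS = 4, y in [2, 15]  -> 2 point(s)
  x = 11: RHS = 13, y in [8, 9]  -> 2 point(s)
  x = 13: RHS = 15, y in [7, 10]  -> 2 point(s)
Affine points: 9. Add the point at infinity: total = 10.

#E(F_17) = 10


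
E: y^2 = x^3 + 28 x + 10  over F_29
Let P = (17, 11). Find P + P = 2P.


Doubling: s = (3 x1^2 + a) / (2 y1)
s = (3*17^2 + 28) / (2*11) mod 29 = 13
x3 = s^2 - 2 x1 mod 29 = 13^2 - 2*17 = 19
y3 = s (x1 - x3) - y1 mod 29 = 13 * (17 - 19) - 11 = 21

2P = (19, 21)


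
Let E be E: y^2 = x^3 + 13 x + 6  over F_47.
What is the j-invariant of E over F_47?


Delta = -16(4 a^3 + 27 b^2) mod 47 = 21
-1728 * (4 a)^3 = -1728 * (4*13)^3 mod 47 = 12
j = 12 * 21^(-1) mod 47 = 14

j = 14 (mod 47)


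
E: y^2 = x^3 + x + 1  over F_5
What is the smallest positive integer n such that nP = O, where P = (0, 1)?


Compute successive multiples of P until we hit O:
  1P = (0, 1)
  2P = (4, 2)
  3P = (2, 1)
  4P = (3, 4)
  5P = (3, 1)
  6P = (2, 4)
  7P = (4, 3)
  8P = (0, 4)
  ... (continuing to 9P)
  9P = O

ord(P) = 9


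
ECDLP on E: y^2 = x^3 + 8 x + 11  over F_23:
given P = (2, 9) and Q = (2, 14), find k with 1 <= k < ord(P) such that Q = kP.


Enumerate multiples of P until we hit Q = (2, 14):
  1P = (2, 9)
  2P = (12, 8)
  3P = (12, 15)
  4P = (2, 14)
Match found at i = 4.

k = 4


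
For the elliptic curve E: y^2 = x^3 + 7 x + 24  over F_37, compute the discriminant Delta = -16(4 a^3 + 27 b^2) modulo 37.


4 a^3 + 27 b^2 = 4*7^3 + 27*24^2 = 1372 + 15552 = 16924
Delta = -16 * (16924) = -270784
Delta mod 37 = 19

Delta = 19 (mod 37)


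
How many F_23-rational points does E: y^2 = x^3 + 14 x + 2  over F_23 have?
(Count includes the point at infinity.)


For each x in F_23, count y with y^2 = x^3 + 14 x + 2 mod 23:
  x = 0: RHS = 2, y in [5, 18]  -> 2 point(s)
  x = 3: RHS = 2, y in [5, 18]  -> 2 point(s)
  x = 5: RHS = 13, y in [6, 17]  -> 2 point(s)
  x = 6: RHS = 3, y in [7, 16]  -> 2 point(s)
  x = 7: RHS = 6, y in [11, 12]  -> 2 point(s)
  x = 9: RHS = 6, y in [11, 12]  -> 2 point(s)
  x = 12: RHS = 12, y in [9, 14]  -> 2 point(s)
  x = 13: RHS = 12, y in [9, 14]  -> 2 point(s)
  x = 17: RHS = 1, y in [1, 22]  -> 2 point(s)
  x = 20: RHS = 2, y in [5, 18]  -> 2 point(s)
  x = 21: RHS = 12, y in [9, 14]  -> 2 point(s)
Affine points: 22. Add the point at infinity: total = 23.

#E(F_23) = 23


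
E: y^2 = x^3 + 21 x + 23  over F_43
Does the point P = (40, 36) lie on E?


Check whether y^2 = x^3 + 21 x + 23 (mod 43) for (x, y) = (40, 36).
LHS: y^2 = 36^2 mod 43 = 6
RHS: x^3 + 21 x + 23 = 40^3 + 21*40 + 23 mod 43 = 19
LHS != RHS

No, not on the curve


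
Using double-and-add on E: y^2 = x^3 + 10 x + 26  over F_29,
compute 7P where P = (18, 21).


k = 7 = 111_2 (binary, LSB first: 111)
Double-and-add from P = (18, 21):
  bit 0 = 1: acc = O + (18, 21) = (18, 21)
  bit 1 = 1: acc = (18, 21) + (13, 2) = (2, 5)
  bit 2 = 1: acc = (2, 5) + (10, 16) = (13, 27)

7P = (13, 27)


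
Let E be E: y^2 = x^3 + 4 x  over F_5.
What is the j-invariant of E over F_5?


Delta = -16(4 a^3 + 27 b^2) mod 5 = 4
-1728 * (4 a)^3 = -1728 * (4*4)^3 mod 5 = 2
j = 2 * 4^(-1) mod 5 = 3

j = 3 (mod 5)


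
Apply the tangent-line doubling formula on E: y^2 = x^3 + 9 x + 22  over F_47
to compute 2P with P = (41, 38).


Doubling: s = (3 x1^2 + a) / (2 y1)
s = (3*41^2 + 9) / (2*38) mod 47 = 17
x3 = s^2 - 2 x1 mod 47 = 17^2 - 2*41 = 19
y3 = s (x1 - x3) - y1 mod 47 = 17 * (41 - 19) - 38 = 7

2P = (19, 7)


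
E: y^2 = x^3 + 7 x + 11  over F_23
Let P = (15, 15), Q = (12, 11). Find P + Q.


P != Q, so use the chord formula.
s = (y2 - y1) / (x2 - x1) = (19) / (20) mod 23 = 9
x3 = s^2 - x1 - x2 mod 23 = 9^2 - 15 - 12 = 8
y3 = s (x1 - x3) - y1 mod 23 = 9 * (15 - 8) - 15 = 2

P + Q = (8, 2)


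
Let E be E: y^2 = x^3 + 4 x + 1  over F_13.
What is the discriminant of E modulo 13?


4 a^3 + 27 b^2 = 4*4^3 + 27*1^2 = 256 + 27 = 283
Delta = -16 * (283) = -4528
Delta mod 13 = 9

Delta = 9 (mod 13)


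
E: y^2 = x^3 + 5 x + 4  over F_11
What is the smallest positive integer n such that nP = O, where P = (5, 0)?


Compute successive multiples of P until we hit O:
  1P = (5, 0)
  2P = O

ord(P) = 2


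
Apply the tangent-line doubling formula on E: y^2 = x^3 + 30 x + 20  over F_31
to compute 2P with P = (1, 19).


Doubling: s = (3 x1^2 + a) / (2 y1)
s = (3*1^2 + 30) / (2*19) mod 31 = 18
x3 = s^2 - 2 x1 mod 31 = 18^2 - 2*1 = 12
y3 = s (x1 - x3) - y1 mod 31 = 18 * (1 - 12) - 19 = 0

2P = (12, 0)


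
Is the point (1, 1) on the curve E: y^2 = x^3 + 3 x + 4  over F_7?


Check whether y^2 = x^3 + 3 x + 4 (mod 7) for (x, y) = (1, 1).
LHS: y^2 = 1^2 mod 7 = 1
RHS: x^3 + 3 x + 4 = 1^3 + 3*1 + 4 mod 7 = 1
LHS = RHS

Yes, on the curve


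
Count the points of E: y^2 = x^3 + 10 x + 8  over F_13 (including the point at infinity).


For each x in F_13, count y with y^2 = x^3 + 10 x + 8 mod 13:
  x = 2: RHS = 10, y in [6, 7]  -> 2 point(s)
  x = 3: RHS = 0, y in [0]  -> 1 point(s)
  x = 5: RHS = 1, y in [1, 12]  -> 2 point(s)
  x = 10: RHS = 3, y in [4, 9]  -> 2 point(s)
  x = 12: RHS = 10, y in [6, 7]  -> 2 point(s)
Affine points: 9. Add the point at infinity: total = 10.

#E(F_13) = 10


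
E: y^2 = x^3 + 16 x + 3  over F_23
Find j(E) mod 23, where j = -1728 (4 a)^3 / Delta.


Delta = -16(4 a^3 + 27 b^2) mod 23 = 9
-1728 * (4 a)^3 = -1728 * (4*16)^3 mod 23 = 7
j = 7 * 9^(-1) mod 23 = 11

j = 11 (mod 23)


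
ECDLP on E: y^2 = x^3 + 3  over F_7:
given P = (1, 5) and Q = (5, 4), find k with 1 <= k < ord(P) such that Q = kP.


Enumerate multiples of P until we hit Q = (5, 4):
  1P = (1, 5)
  2P = (6, 4)
  3P = (2, 5)
  4P = (4, 2)
  5P = (3, 4)
  6P = (5, 4)
Match found at i = 6.

k = 6


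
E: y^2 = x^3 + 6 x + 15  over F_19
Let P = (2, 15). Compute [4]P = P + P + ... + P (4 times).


k = 4 = 100_2 (binary, LSB first: 001)
Double-and-add from P = (2, 15):
  bit 0 = 0: acc unchanged = O
  bit 1 = 0: acc unchanged = O
  bit 2 = 1: acc = O + (10, 7) = (10, 7)

4P = (10, 7)


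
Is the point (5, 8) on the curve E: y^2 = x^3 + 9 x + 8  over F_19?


Check whether y^2 = x^3 + 9 x + 8 (mod 19) for (x, y) = (5, 8).
LHS: y^2 = 8^2 mod 19 = 7
RHS: x^3 + 9 x + 8 = 5^3 + 9*5 + 8 mod 19 = 7
LHS = RHS

Yes, on the curve


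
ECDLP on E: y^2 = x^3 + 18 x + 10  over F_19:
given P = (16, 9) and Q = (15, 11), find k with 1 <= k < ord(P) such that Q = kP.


Enumerate multiples of P until we hit Q = (15, 11):
  1P = (16, 9)
  2P = (17, 17)
  3P = (12, 4)
  4P = (8, 1)
  5P = (15, 11)
Match found at i = 5.

k = 5


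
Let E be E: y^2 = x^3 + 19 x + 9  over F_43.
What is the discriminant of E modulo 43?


4 a^3 + 27 b^2 = 4*19^3 + 27*9^2 = 27436 + 2187 = 29623
Delta = -16 * (29623) = -473968
Delta mod 43 = 21

Delta = 21 (mod 43)


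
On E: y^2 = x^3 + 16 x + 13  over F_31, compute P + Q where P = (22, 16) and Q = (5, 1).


P != Q, so use the chord formula.
s = (y2 - y1) / (x2 - x1) = (16) / (14) mod 31 = 10
x3 = s^2 - x1 - x2 mod 31 = 10^2 - 22 - 5 = 11
y3 = s (x1 - x3) - y1 mod 31 = 10 * (22 - 11) - 16 = 1

P + Q = (11, 1)


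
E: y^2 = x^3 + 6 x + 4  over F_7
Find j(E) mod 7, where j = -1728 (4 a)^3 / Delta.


Delta = -16(4 a^3 + 27 b^2) mod 7 = 5
-1728 * (4 a)^3 = -1728 * (4*6)^3 mod 7 = 6
j = 6 * 5^(-1) mod 7 = 4

j = 4 (mod 7)


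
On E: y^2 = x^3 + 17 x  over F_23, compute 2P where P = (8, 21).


Doubling: s = (3 x1^2 + a) / (2 y1)
s = (3*8^2 + 17) / (2*21) mod 23 = 11
x3 = s^2 - 2 x1 mod 23 = 11^2 - 2*8 = 13
y3 = s (x1 - x3) - y1 mod 23 = 11 * (8 - 13) - 21 = 16

2P = (13, 16)


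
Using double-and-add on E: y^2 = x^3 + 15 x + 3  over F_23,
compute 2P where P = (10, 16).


k = 2 = 10_2 (binary, LSB first: 01)
Double-and-add from P = (10, 16):
  bit 0 = 0: acc unchanged = O
  bit 1 = 1: acc = O + (9, 19) = (9, 19)

2P = (9, 19)


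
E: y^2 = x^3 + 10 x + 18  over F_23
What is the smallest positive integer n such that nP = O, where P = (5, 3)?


Compute successive multiples of P until we hit O:
  1P = (5, 3)
  2P = (15, 1)
  3P = (15, 22)
  4P = (5, 20)
  5P = O

ord(P) = 5


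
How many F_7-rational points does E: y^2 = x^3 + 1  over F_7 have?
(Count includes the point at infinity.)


For each x in F_7, count y with y^2 = x^3 + 0 x + 1 mod 7:
  x = 0: RHS = 1, y in [1, 6]  -> 2 point(s)
  x = 1: RHS = 2, y in [3, 4]  -> 2 point(s)
  x = 2: RHS = 2, y in [3, 4]  -> 2 point(s)
  x = 3: RHS = 0, y in [0]  -> 1 point(s)
  x = 4: RHS = 2, y in [3, 4]  -> 2 point(s)
  x = 5: RHS = 0, y in [0]  -> 1 point(s)
  x = 6: RHS = 0, y in [0]  -> 1 point(s)
Affine points: 11. Add the point at infinity: total = 12.

#E(F_7) = 12


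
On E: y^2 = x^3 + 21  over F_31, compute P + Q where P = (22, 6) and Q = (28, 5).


P != Q, so use the chord formula.
s = (y2 - y1) / (x2 - x1) = (30) / (6) mod 31 = 5
x3 = s^2 - x1 - x2 mod 31 = 5^2 - 22 - 28 = 6
y3 = s (x1 - x3) - y1 mod 31 = 5 * (22 - 6) - 6 = 12

P + Q = (6, 12)


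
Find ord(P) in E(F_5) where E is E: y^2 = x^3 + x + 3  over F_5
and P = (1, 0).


Compute successive multiples of P until we hit O:
  1P = (1, 0)
  2P = O

ord(P) = 2


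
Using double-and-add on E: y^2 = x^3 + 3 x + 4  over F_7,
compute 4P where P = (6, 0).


k = 4 = 100_2 (binary, LSB first: 001)
Double-and-add from P = (6, 0):
  bit 0 = 0: acc unchanged = O
  bit 1 = 0: acc unchanged = O
  bit 2 = 1: acc = O + O = O

4P = O


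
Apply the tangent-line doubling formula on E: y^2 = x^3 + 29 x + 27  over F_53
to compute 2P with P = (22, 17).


Doubling: s = (3 x1^2 + a) / (2 y1)
s = (3*22^2 + 29) / (2*17) mod 53 = 42
x3 = s^2 - 2 x1 mod 53 = 42^2 - 2*22 = 24
y3 = s (x1 - x3) - y1 mod 53 = 42 * (22 - 24) - 17 = 5

2P = (24, 5)


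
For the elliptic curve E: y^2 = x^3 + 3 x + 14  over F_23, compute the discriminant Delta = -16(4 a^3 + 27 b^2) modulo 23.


4 a^3 + 27 b^2 = 4*3^3 + 27*14^2 = 108 + 5292 = 5400
Delta = -16 * (5400) = -86400
Delta mod 23 = 11

Delta = 11 (mod 23)


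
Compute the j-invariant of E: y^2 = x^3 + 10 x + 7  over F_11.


Delta = -16(4 a^3 + 27 b^2) mod 11 = 5
-1728 * (4 a)^3 = -1728 * (4*10)^3 mod 11 = 9
j = 9 * 5^(-1) mod 11 = 4

j = 4 (mod 11)


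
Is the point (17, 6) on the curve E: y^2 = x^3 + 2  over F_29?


Check whether y^2 = x^3 + 0 x + 2 (mod 29) for (x, y) = (17, 6).
LHS: y^2 = 6^2 mod 29 = 7
RHS: x^3 + 0 x + 2 = 17^3 + 0*17 + 2 mod 29 = 14
LHS != RHS

No, not on the curve


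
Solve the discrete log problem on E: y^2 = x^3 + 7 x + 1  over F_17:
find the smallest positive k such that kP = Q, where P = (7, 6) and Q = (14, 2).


Enumerate multiples of P until we hit Q = (14, 2):
  1P = (7, 6)
  2P = (1, 3)
  3P = (5, 12)
  4P = (14, 15)
  5P = (15, 8)
  6P = (11, 10)
  7P = (0, 1)
  8P = (6, 2)
  9P = (3, 10)
  10P = (8, 12)
  11P = (4, 12)
  12P = (10, 0)
  13P = (4, 5)
  14P = (8, 5)
  15P = (3, 7)
  16P = (6, 15)
  17P = (0, 16)
  18P = (11, 7)
  19P = (15, 9)
  20P = (14, 2)
Match found at i = 20.

k = 20


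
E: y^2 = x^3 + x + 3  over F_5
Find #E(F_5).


For each x in F_5, count y with y^2 = x^3 + 1 x + 3 mod 5:
  x = 1: RHS = 0, y in [0]  -> 1 point(s)
  x = 4: RHS = 1, y in [1, 4]  -> 2 point(s)
Affine points: 3. Add the point at infinity: total = 4.

#E(F_5) = 4


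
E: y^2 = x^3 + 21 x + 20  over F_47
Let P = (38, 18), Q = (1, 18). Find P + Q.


P != Q, so use the chord formula.
s = (y2 - y1) / (x2 - x1) = (0) / (10) mod 47 = 0
x3 = s^2 - x1 - x2 mod 47 = 0^2 - 38 - 1 = 8
y3 = s (x1 - x3) - y1 mod 47 = 0 * (38 - 8) - 18 = 29

P + Q = (8, 29)


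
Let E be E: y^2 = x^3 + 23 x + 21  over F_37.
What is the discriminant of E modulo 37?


4 a^3 + 27 b^2 = 4*23^3 + 27*21^2 = 48668 + 11907 = 60575
Delta = -16 * (60575) = -969200
Delta mod 37 = 15

Delta = 15 (mod 37)


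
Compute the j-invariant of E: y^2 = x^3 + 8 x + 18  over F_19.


Delta = -16(4 a^3 + 27 b^2) mod 19 = 12
-1728 * (4 a)^3 = -1728 * (4*8)^3 mod 19 = 12
j = 12 * 12^(-1) mod 19 = 1

j = 1 (mod 19)


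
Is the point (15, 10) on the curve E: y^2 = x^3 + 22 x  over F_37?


Check whether y^2 = x^3 + 22 x + 0 (mod 37) for (x, y) = (15, 10).
LHS: y^2 = 10^2 mod 37 = 26
RHS: x^3 + 22 x + 0 = 15^3 + 22*15 + 0 mod 37 = 5
LHS != RHS

No, not on the curve


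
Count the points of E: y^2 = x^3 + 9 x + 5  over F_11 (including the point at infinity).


For each x in F_11, count y with y^2 = x^3 + 9 x + 5 mod 11:
  x = 0: RHS = 5, y in [4, 7]  -> 2 point(s)
  x = 1: RHS = 4, y in [2, 9]  -> 2 point(s)
  x = 2: RHS = 9, y in [3, 8]  -> 2 point(s)
  x = 3: RHS = 4, y in [2, 9]  -> 2 point(s)
  x = 6: RHS = 0, y in [0]  -> 1 point(s)
  x = 7: RHS = 4, y in [2, 9]  -> 2 point(s)
  x = 9: RHS = 1, y in [1, 10]  -> 2 point(s)
Affine points: 13. Add the point at infinity: total = 14.

#E(F_11) = 14


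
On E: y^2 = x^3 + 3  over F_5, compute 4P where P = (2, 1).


k = 4 = 100_2 (binary, LSB first: 001)
Double-and-add from P = (2, 1):
  bit 0 = 0: acc unchanged = O
  bit 1 = 0: acc unchanged = O
  bit 2 = 1: acc = O + (2, 1) = (2, 1)

4P = (2, 1)


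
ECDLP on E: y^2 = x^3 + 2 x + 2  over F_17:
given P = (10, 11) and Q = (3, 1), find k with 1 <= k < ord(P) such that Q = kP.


Enumerate multiples of P until we hit Q = (3, 1):
  1P = (10, 11)
  2P = (16, 4)
  3P = (7, 11)
  4P = (0, 6)
  5P = (3, 1)
Match found at i = 5.

k = 5


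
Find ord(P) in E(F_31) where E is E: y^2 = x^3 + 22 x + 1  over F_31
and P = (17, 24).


Compute successive multiples of P until we hit O:
  1P = (17, 24)
  2P = (7, 23)
  3P = (16, 4)
  4P = (26, 13)
  5P = (27, 2)
  6P = (3, 1)
  7P = (5, 9)
  8P = (28, 1)
  ... (continuing to 36P)
  36P = O

ord(P) = 36


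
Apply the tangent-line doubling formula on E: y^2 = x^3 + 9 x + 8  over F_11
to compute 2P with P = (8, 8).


Doubling: s = (3 x1^2 + a) / (2 y1)
s = (3*8^2 + 9) / (2*8) mod 11 = 5
x3 = s^2 - 2 x1 mod 11 = 5^2 - 2*8 = 9
y3 = s (x1 - x3) - y1 mod 11 = 5 * (8 - 9) - 8 = 9

2P = (9, 9)


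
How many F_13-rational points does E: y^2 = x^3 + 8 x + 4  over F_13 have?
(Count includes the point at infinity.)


For each x in F_13, count y with y^2 = x^3 + 8 x + 4 mod 13:
  x = 0: RHS = 4, y in [2, 11]  -> 2 point(s)
  x = 1: RHS = 0, y in [0]  -> 1 point(s)
  x = 3: RHS = 3, y in [4, 9]  -> 2 point(s)
  x = 4: RHS = 9, y in [3, 10]  -> 2 point(s)
  x = 5: RHS = 0, y in [0]  -> 1 point(s)
  x = 7: RHS = 0, y in [0]  -> 1 point(s)
  x = 9: RHS = 12, y in [5, 8]  -> 2 point(s)
Affine points: 11. Add the point at infinity: total = 12.

#E(F_13) = 12


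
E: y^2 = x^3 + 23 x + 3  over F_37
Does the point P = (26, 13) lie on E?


Check whether y^2 = x^3 + 23 x + 3 (mod 37) for (x, y) = (26, 13).
LHS: y^2 = 13^2 mod 37 = 21
RHS: x^3 + 23 x + 3 = 26^3 + 23*26 + 3 mod 37 = 10
LHS != RHS

No, not on the curve


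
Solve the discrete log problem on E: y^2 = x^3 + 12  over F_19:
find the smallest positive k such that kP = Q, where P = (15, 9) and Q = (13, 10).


Enumerate multiples of P until we hit Q = (13, 10):
  1P = (15, 9)
  2P = (13, 9)
  3P = (10, 10)
  4P = (10, 9)
  5P = (13, 10)
Match found at i = 5.

k = 5


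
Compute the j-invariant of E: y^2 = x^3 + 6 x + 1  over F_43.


Delta = -16(4 a^3 + 27 b^2) mod 43 = 20
-1728 * (4 a)^3 = -1728 * (4*6)^3 mod 43 = 4
j = 4 * 20^(-1) mod 43 = 26

j = 26 (mod 43)


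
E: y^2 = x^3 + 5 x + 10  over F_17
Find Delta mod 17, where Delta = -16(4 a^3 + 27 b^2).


4 a^3 + 27 b^2 = 4*5^3 + 27*10^2 = 500 + 2700 = 3200
Delta = -16 * (3200) = -51200
Delta mod 17 = 4

Delta = 4 (mod 17)
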